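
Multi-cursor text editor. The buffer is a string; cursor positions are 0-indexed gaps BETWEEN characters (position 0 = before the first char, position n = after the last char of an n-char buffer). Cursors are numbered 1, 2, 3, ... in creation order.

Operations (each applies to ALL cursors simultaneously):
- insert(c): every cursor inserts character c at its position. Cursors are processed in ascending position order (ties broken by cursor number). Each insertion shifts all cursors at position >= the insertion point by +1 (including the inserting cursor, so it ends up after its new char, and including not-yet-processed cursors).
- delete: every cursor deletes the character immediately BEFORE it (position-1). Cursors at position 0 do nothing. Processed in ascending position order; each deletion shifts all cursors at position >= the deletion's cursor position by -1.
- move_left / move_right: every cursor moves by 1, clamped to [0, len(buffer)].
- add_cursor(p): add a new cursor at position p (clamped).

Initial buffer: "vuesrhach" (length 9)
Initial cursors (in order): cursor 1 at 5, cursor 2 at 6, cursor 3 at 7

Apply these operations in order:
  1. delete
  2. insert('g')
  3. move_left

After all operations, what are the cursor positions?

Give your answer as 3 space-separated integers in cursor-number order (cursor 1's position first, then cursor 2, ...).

Answer: 6 6 6

Derivation:
After op 1 (delete): buffer="vuesch" (len 6), cursors c1@4 c2@4 c3@4, authorship ......
After op 2 (insert('g')): buffer="vuesgggch" (len 9), cursors c1@7 c2@7 c3@7, authorship ....123..
After op 3 (move_left): buffer="vuesgggch" (len 9), cursors c1@6 c2@6 c3@6, authorship ....123..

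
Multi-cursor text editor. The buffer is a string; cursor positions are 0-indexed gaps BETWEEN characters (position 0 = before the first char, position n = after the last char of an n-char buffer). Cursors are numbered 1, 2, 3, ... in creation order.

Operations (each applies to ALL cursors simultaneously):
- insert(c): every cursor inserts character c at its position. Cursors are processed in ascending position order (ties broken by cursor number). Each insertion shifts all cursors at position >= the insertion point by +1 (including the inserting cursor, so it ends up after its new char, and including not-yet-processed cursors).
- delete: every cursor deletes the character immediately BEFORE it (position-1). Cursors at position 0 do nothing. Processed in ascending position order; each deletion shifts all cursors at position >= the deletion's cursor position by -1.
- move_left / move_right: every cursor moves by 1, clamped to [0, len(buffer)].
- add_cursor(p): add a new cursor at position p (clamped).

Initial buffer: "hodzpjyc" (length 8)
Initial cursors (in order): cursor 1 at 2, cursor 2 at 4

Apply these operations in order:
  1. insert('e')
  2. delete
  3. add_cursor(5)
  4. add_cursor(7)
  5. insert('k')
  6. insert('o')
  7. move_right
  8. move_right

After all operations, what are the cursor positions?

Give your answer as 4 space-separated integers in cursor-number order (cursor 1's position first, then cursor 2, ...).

After op 1 (insert('e')): buffer="hoedzepjyc" (len 10), cursors c1@3 c2@6, authorship ..1..2....
After op 2 (delete): buffer="hodzpjyc" (len 8), cursors c1@2 c2@4, authorship ........
After op 3 (add_cursor(5)): buffer="hodzpjyc" (len 8), cursors c1@2 c2@4 c3@5, authorship ........
After op 4 (add_cursor(7)): buffer="hodzpjyc" (len 8), cursors c1@2 c2@4 c3@5 c4@7, authorship ........
After op 5 (insert('k')): buffer="hokdzkpkjykc" (len 12), cursors c1@3 c2@6 c3@8 c4@11, authorship ..1..2.3..4.
After op 6 (insert('o')): buffer="hokodzkopkojykoc" (len 16), cursors c1@4 c2@8 c3@11 c4@15, authorship ..11..22.33..44.
After op 7 (move_right): buffer="hokodzkopkojykoc" (len 16), cursors c1@5 c2@9 c3@12 c4@16, authorship ..11..22.33..44.
After op 8 (move_right): buffer="hokodzkopkojykoc" (len 16), cursors c1@6 c2@10 c3@13 c4@16, authorship ..11..22.33..44.

Answer: 6 10 13 16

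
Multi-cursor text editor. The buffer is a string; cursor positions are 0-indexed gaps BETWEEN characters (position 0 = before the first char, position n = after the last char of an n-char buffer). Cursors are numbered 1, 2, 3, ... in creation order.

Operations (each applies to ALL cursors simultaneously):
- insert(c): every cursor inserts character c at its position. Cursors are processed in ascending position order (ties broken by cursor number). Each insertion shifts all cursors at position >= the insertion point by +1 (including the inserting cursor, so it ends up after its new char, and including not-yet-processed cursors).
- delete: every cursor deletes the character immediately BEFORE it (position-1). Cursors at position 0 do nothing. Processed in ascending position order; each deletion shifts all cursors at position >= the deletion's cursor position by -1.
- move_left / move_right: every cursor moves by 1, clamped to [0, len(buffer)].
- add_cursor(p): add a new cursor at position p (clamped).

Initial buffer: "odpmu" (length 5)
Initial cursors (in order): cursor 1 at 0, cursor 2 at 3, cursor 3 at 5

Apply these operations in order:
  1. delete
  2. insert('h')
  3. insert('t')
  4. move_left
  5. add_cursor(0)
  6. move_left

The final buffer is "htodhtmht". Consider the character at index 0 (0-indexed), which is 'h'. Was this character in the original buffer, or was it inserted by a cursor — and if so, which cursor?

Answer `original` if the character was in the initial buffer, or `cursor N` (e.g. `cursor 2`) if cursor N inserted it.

Answer: cursor 1

Derivation:
After op 1 (delete): buffer="odm" (len 3), cursors c1@0 c2@2 c3@3, authorship ...
After op 2 (insert('h')): buffer="hodhmh" (len 6), cursors c1@1 c2@4 c3@6, authorship 1..2.3
After op 3 (insert('t')): buffer="htodhtmht" (len 9), cursors c1@2 c2@6 c3@9, authorship 11..22.33
After op 4 (move_left): buffer="htodhtmht" (len 9), cursors c1@1 c2@5 c3@8, authorship 11..22.33
After op 5 (add_cursor(0)): buffer="htodhtmht" (len 9), cursors c4@0 c1@1 c2@5 c3@8, authorship 11..22.33
After op 6 (move_left): buffer="htodhtmht" (len 9), cursors c1@0 c4@0 c2@4 c3@7, authorship 11..22.33
Authorship (.=original, N=cursor N): 1 1 . . 2 2 . 3 3
Index 0: author = 1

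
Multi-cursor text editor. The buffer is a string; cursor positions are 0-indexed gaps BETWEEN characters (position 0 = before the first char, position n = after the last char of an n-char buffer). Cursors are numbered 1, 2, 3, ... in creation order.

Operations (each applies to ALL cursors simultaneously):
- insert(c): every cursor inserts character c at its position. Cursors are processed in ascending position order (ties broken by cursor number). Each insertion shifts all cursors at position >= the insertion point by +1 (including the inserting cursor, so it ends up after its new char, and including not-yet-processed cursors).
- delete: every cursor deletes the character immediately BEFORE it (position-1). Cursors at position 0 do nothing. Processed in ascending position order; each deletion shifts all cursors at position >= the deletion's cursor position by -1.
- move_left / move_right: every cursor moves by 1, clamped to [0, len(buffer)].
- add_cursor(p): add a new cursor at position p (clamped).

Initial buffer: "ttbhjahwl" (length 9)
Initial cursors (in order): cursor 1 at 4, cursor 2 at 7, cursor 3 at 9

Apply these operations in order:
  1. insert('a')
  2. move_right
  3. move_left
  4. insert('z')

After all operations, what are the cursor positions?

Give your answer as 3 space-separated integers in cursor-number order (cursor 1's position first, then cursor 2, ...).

After op 1 (insert('a')): buffer="ttbhajahawla" (len 12), cursors c1@5 c2@9 c3@12, authorship ....1...2..3
After op 2 (move_right): buffer="ttbhajahawla" (len 12), cursors c1@6 c2@10 c3@12, authorship ....1...2..3
After op 3 (move_left): buffer="ttbhajahawla" (len 12), cursors c1@5 c2@9 c3@11, authorship ....1...2..3
After op 4 (insert('z')): buffer="ttbhazjahazwlza" (len 15), cursors c1@6 c2@11 c3@14, authorship ....11...22..33

Answer: 6 11 14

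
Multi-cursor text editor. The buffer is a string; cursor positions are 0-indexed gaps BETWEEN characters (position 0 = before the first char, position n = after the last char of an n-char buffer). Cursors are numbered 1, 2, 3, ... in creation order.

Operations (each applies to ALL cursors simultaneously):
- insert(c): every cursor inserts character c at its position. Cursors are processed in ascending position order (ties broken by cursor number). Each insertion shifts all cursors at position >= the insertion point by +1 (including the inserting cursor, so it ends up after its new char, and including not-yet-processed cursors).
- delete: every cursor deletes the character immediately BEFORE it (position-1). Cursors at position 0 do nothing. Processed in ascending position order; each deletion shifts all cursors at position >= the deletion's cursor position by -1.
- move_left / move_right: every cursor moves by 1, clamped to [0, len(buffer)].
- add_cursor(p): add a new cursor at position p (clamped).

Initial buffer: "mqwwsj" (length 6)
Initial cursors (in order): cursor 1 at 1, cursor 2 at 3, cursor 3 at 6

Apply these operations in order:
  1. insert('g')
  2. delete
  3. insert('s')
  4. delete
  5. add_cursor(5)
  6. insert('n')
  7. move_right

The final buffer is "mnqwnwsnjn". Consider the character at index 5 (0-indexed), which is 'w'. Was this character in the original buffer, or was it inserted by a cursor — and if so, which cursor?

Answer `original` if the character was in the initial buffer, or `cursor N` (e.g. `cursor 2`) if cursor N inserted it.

Answer: original

Derivation:
After op 1 (insert('g')): buffer="mgqwgwsjg" (len 9), cursors c1@2 c2@5 c3@9, authorship .1..2...3
After op 2 (delete): buffer="mqwwsj" (len 6), cursors c1@1 c2@3 c3@6, authorship ......
After op 3 (insert('s')): buffer="msqwswsjs" (len 9), cursors c1@2 c2@5 c3@9, authorship .1..2...3
After op 4 (delete): buffer="mqwwsj" (len 6), cursors c1@1 c2@3 c3@6, authorship ......
After op 5 (add_cursor(5)): buffer="mqwwsj" (len 6), cursors c1@1 c2@3 c4@5 c3@6, authorship ......
After op 6 (insert('n')): buffer="mnqwnwsnjn" (len 10), cursors c1@2 c2@5 c4@8 c3@10, authorship .1..2..4.3
After op 7 (move_right): buffer="mnqwnwsnjn" (len 10), cursors c1@3 c2@6 c4@9 c3@10, authorship .1..2..4.3
Authorship (.=original, N=cursor N): . 1 . . 2 . . 4 . 3
Index 5: author = original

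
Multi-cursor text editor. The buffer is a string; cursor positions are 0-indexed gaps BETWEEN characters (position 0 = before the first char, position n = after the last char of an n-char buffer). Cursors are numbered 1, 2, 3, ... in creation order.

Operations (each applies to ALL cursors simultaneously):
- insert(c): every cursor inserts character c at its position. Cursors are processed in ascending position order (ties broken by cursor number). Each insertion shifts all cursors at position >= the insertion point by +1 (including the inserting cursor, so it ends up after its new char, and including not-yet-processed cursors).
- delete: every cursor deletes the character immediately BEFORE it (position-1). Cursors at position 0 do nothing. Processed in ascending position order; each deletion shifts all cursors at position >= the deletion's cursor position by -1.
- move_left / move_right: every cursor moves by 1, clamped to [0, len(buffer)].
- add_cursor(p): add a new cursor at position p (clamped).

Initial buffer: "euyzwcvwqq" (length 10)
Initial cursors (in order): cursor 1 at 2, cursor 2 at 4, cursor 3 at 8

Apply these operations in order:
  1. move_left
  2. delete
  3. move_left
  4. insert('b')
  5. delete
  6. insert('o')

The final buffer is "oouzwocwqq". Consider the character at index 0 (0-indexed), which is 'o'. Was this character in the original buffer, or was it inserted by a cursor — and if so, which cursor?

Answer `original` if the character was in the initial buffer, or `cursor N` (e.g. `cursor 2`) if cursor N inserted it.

After op 1 (move_left): buffer="euyzwcvwqq" (len 10), cursors c1@1 c2@3 c3@7, authorship ..........
After op 2 (delete): buffer="uzwcwqq" (len 7), cursors c1@0 c2@1 c3@4, authorship .......
After op 3 (move_left): buffer="uzwcwqq" (len 7), cursors c1@0 c2@0 c3@3, authorship .......
After op 4 (insert('b')): buffer="bbuzwbcwqq" (len 10), cursors c1@2 c2@2 c3@6, authorship 12...3....
After op 5 (delete): buffer="uzwcwqq" (len 7), cursors c1@0 c2@0 c3@3, authorship .......
After op 6 (insert('o')): buffer="oouzwocwqq" (len 10), cursors c1@2 c2@2 c3@6, authorship 12...3....
Authorship (.=original, N=cursor N): 1 2 . . . 3 . . . .
Index 0: author = 1

Answer: cursor 1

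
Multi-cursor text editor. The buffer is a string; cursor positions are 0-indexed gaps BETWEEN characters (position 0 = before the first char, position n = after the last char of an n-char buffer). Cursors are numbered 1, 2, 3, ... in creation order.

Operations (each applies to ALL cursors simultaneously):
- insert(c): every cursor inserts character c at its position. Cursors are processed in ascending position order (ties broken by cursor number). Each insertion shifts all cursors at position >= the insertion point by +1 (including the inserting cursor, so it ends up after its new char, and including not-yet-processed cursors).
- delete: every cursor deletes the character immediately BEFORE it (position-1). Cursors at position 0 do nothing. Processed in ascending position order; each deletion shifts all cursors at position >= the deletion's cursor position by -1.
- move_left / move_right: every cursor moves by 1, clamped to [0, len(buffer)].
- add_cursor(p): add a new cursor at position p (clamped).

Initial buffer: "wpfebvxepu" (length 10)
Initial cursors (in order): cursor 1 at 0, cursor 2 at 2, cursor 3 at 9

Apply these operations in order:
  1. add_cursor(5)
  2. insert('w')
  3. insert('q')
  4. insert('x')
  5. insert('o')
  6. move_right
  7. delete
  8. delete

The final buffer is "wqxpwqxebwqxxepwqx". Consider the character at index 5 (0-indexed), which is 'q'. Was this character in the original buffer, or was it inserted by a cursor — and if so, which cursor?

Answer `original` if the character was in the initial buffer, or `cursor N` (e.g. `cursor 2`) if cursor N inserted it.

After op 1 (add_cursor(5)): buffer="wpfebvxepu" (len 10), cursors c1@0 c2@2 c4@5 c3@9, authorship ..........
After op 2 (insert('w')): buffer="wwpwfebwvxepwu" (len 14), cursors c1@1 c2@4 c4@8 c3@13, authorship 1..2...4....3.
After op 3 (insert('q')): buffer="wqwpwqfebwqvxepwqu" (len 18), cursors c1@2 c2@6 c4@11 c3@17, authorship 11..22...44....33.
After op 4 (insert('x')): buffer="wqxwpwqxfebwqxvxepwqxu" (len 22), cursors c1@3 c2@8 c4@14 c3@21, authorship 111..222...444....333.
After op 5 (insert('o')): buffer="wqxowpwqxofebwqxovxepwqxou" (len 26), cursors c1@4 c2@10 c4@17 c3@25, authorship 1111..2222...4444....3333.
After op 6 (move_right): buffer="wqxowpwqxofebwqxovxepwqxou" (len 26), cursors c1@5 c2@11 c4@18 c3@26, authorship 1111..2222...4444....3333.
After op 7 (delete): buffer="wqxopwqxoebwqxoxepwqxo" (len 22), cursors c1@4 c2@9 c4@15 c3@22, authorship 1111.2222..4444...3333
After op 8 (delete): buffer="wqxpwqxebwqxxepwqx" (len 18), cursors c1@3 c2@7 c4@12 c3@18, authorship 111.222..444...333
Authorship (.=original, N=cursor N): 1 1 1 . 2 2 2 . . 4 4 4 . . . 3 3 3
Index 5: author = 2

Answer: cursor 2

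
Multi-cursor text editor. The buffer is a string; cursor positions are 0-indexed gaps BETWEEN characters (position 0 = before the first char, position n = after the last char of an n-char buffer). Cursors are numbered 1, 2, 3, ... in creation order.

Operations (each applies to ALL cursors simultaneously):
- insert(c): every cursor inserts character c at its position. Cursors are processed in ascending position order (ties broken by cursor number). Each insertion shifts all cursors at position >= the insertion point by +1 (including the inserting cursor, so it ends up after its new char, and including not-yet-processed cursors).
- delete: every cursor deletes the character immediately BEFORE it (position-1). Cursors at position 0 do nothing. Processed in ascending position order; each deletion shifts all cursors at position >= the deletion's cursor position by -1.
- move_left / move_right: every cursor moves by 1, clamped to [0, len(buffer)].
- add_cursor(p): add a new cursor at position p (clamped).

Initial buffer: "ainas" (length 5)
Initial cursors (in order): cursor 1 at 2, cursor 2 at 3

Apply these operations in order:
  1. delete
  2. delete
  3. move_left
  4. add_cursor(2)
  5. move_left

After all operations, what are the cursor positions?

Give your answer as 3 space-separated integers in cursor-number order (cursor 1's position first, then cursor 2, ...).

Answer: 0 0 1

Derivation:
After op 1 (delete): buffer="aas" (len 3), cursors c1@1 c2@1, authorship ...
After op 2 (delete): buffer="as" (len 2), cursors c1@0 c2@0, authorship ..
After op 3 (move_left): buffer="as" (len 2), cursors c1@0 c2@0, authorship ..
After op 4 (add_cursor(2)): buffer="as" (len 2), cursors c1@0 c2@0 c3@2, authorship ..
After op 5 (move_left): buffer="as" (len 2), cursors c1@0 c2@0 c3@1, authorship ..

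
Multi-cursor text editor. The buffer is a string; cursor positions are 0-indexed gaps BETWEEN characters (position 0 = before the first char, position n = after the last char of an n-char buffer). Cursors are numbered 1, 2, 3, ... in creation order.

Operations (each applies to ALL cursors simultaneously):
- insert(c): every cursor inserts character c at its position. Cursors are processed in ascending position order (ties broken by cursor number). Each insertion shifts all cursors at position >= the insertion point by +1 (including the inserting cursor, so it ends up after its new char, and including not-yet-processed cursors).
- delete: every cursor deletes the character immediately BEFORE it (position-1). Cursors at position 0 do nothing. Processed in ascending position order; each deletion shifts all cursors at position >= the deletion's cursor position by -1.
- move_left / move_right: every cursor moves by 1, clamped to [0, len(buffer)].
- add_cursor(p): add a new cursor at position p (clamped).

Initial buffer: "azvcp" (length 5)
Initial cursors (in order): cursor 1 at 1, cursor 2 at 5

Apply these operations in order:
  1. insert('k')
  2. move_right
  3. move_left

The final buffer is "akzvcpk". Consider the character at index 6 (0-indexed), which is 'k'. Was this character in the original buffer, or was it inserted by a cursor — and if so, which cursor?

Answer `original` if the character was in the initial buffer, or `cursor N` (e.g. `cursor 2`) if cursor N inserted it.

Answer: cursor 2

Derivation:
After op 1 (insert('k')): buffer="akzvcpk" (len 7), cursors c1@2 c2@7, authorship .1....2
After op 2 (move_right): buffer="akzvcpk" (len 7), cursors c1@3 c2@7, authorship .1....2
After op 3 (move_left): buffer="akzvcpk" (len 7), cursors c1@2 c2@6, authorship .1....2
Authorship (.=original, N=cursor N): . 1 . . . . 2
Index 6: author = 2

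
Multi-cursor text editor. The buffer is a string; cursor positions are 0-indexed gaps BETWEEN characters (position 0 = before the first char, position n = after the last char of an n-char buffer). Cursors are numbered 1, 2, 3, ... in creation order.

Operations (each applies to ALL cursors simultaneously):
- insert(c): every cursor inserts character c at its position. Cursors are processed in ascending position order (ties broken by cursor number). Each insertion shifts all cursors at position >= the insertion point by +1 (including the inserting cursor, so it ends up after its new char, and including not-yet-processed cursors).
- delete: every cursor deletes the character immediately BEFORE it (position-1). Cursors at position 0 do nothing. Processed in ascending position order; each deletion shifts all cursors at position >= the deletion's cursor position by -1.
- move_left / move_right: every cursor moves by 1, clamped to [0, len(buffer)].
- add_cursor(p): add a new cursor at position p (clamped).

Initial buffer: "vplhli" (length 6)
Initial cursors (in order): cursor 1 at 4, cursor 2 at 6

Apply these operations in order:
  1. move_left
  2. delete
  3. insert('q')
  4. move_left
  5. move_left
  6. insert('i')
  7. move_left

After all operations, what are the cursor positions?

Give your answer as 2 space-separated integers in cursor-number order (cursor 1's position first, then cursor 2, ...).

After op 1 (move_left): buffer="vplhli" (len 6), cursors c1@3 c2@5, authorship ......
After op 2 (delete): buffer="vphi" (len 4), cursors c1@2 c2@3, authorship ....
After op 3 (insert('q')): buffer="vpqhqi" (len 6), cursors c1@3 c2@5, authorship ..1.2.
After op 4 (move_left): buffer="vpqhqi" (len 6), cursors c1@2 c2@4, authorship ..1.2.
After op 5 (move_left): buffer="vpqhqi" (len 6), cursors c1@1 c2@3, authorship ..1.2.
After op 6 (insert('i')): buffer="vipqihqi" (len 8), cursors c1@2 c2@5, authorship .1.12.2.
After op 7 (move_left): buffer="vipqihqi" (len 8), cursors c1@1 c2@4, authorship .1.12.2.

Answer: 1 4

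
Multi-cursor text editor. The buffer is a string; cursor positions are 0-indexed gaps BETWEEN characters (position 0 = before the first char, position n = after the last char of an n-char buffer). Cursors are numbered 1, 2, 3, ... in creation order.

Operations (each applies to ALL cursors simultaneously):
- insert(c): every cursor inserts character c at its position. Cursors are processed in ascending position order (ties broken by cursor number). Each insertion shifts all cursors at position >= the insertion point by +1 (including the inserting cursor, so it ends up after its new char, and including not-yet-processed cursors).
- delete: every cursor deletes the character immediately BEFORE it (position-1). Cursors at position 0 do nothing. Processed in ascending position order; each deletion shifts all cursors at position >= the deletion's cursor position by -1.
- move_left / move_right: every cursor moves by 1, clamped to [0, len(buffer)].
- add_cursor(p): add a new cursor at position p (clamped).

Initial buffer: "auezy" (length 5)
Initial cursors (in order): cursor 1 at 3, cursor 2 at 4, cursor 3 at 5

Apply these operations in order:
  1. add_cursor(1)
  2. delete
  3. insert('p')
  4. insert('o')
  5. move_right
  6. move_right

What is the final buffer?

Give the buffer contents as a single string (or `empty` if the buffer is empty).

Answer: poupppooo

Derivation:
After op 1 (add_cursor(1)): buffer="auezy" (len 5), cursors c4@1 c1@3 c2@4 c3@5, authorship .....
After op 2 (delete): buffer="u" (len 1), cursors c4@0 c1@1 c2@1 c3@1, authorship .
After op 3 (insert('p')): buffer="puppp" (len 5), cursors c4@1 c1@5 c2@5 c3@5, authorship 4.123
After op 4 (insert('o')): buffer="poupppooo" (len 9), cursors c4@2 c1@9 c2@9 c3@9, authorship 44.123123
After op 5 (move_right): buffer="poupppooo" (len 9), cursors c4@3 c1@9 c2@9 c3@9, authorship 44.123123
After op 6 (move_right): buffer="poupppooo" (len 9), cursors c4@4 c1@9 c2@9 c3@9, authorship 44.123123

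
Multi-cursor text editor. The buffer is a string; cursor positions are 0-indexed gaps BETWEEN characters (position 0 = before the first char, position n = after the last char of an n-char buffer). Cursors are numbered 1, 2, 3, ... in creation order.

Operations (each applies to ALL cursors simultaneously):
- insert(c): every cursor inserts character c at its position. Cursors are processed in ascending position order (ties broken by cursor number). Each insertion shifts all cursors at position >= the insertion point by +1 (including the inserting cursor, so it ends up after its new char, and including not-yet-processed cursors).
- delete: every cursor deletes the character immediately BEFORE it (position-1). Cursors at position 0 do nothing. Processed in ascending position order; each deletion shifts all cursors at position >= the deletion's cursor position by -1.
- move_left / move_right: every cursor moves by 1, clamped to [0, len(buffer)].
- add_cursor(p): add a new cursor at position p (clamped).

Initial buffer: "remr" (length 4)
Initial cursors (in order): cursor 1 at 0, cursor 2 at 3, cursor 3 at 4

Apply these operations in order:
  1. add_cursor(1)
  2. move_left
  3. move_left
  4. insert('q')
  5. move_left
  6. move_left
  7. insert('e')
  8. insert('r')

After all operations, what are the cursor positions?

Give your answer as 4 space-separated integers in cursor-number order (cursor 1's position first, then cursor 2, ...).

Answer: 4 8 12 4

Derivation:
After op 1 (add_cursor(1)): buffer="remr" (len 4), cursors c1@0 c4@1 c2@3 c3@4, authorship ....
After op 2 (move_left): buffer="remr" (len 4), cursors c1@0 c4@0 c2@2 c3@3, authorship ....
After op 3 (move_left): buffer="remr" (len 4), cursors c1@0 c4@0 c2@1 c3@2, authorship ....
After op 4 (insert('q')): buffer="qqrqeqmr" (len 8), cursors c1@2 c4@2 c2@4 c3@6, authorship 14.2.3..
After op 5 (move_left): buffer="qqrqeqmr" (len 8), cursors c1@1 c4@1 c2@3 c3@5, authorship 14.2.3..
After op 6 (move_left): buffer="qqrqeqmr" (len 8), cursors c1@0 c4@0 c2@2 c3@4, authorship 14.2.3..
After op 7 (insert('e')): buffer="eeqqerqeeqmr" (len 12), cursors c1@2 c4@2 c2@5 c3@8, authorship 14142.23.3..
After op 8 (insert('r')): buffer="eerrqqerrqereqmr" (len 16), cursors c1@4 c4@4 c2@8 c3@12, authorship 14141422.233.3..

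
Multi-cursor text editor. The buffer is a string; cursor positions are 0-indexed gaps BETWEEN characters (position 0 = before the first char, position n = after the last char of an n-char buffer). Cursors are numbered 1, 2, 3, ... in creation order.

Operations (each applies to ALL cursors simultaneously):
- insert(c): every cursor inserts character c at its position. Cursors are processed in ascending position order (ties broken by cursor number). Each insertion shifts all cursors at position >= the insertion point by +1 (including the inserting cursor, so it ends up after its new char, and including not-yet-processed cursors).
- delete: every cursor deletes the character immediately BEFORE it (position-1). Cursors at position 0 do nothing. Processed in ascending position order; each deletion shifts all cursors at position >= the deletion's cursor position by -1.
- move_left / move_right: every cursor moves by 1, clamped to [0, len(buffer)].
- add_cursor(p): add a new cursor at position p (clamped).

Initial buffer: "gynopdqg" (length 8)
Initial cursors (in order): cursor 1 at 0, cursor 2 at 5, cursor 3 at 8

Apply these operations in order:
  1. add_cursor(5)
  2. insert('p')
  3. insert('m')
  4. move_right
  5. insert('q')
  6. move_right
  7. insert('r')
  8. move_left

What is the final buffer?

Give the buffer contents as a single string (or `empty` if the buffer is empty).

After op 1 (add_cursor(5)): buffer="gynopdqg" (len 8), cursors c1@0 c2@5 c4@5 c3@8, authorship ........
After op 2 (insert('p')): buffer="pgynopppdqgp" (len 12), cursors c1@1 c2@8 c4@8 c3@12, authorship 1.....24...3
After op 3 (insert('m')): buffer="pmgynopppmmdqgpm" (len 16), cursors c1@2 c2@11 c4@11 c3@16, authorship 11.....2424...33
After op 4 (move_right): buffer="pmgynopppmmdqgpm" (len 16), cursors c1@3 c2@12 c4@12 c3@16, authorship 11.....2424...33
After op 5 (insert('q')): buffer="pmgqynopppmmdqqqgpmq" (len 20), cursors c1@4 c2@15 c4@15 c3@20, authorship 11.1....2424.24..333
After op 6 (move_right): buffer="pmgqynopppmmdqqqgpmq" (len 20), cursors c1@5 c2@16 c4@16 c3@20, authorship 11.1....2424.24..333
After op 7 (insert('r')): buffer="pmgqyrnopppmmdqqqrrgpmqr" (len 24), cursors c1@6 c2@19 c4@19 c3@24, authorship 11.1.1...2424.24.24.3333
After op 8 (move_left): buffer="pmgqyrnopppmmdqqqrrgpmqr" (len 24), cursors c1@5 c2@18 c4@18 c3@23, authorship 11.1.1...2424.24.24.3333

Answer: pmgqyrnopppmmdqqqrrgpmqr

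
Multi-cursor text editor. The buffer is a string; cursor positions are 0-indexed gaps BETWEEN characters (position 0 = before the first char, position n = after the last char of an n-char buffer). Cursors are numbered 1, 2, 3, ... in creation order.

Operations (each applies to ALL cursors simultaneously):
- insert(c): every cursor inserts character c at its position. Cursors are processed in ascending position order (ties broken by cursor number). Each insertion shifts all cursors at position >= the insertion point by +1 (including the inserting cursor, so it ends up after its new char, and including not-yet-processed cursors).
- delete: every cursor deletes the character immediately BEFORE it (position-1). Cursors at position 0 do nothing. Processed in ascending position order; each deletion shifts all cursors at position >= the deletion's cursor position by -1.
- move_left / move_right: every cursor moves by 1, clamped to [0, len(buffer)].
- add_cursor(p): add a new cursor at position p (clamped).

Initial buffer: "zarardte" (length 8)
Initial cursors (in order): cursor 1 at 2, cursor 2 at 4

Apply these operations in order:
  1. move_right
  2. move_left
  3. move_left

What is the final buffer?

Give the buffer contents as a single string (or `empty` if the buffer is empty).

After op 1 (move_right): buffer="zarardte" (len 8), cursors c1@3 c2@5, authorship ........
After op 2 (move_left): buffer="zarardte" (len 8), cursors c1@2 c2@4, authorship ........
After op 3 (move_left): buffer="zarardte" (len 8), cursors c1@1 c2@3, authorship ........

Answer: zarardte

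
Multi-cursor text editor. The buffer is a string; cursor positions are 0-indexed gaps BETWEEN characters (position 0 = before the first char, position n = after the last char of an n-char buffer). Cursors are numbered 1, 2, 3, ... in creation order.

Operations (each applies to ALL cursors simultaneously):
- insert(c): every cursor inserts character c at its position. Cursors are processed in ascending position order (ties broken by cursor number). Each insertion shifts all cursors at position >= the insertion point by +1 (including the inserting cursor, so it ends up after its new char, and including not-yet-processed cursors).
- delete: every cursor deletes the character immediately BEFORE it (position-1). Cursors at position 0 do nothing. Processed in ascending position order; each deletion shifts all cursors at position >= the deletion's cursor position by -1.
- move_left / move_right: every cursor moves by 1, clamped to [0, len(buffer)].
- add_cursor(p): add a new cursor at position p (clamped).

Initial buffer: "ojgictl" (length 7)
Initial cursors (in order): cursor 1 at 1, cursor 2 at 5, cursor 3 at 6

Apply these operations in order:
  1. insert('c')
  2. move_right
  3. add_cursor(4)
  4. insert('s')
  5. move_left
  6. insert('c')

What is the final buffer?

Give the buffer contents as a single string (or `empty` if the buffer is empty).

After op 1 (insert('c')): buffer="ocjgicctcl" (len 10), cursors c1@2 c2@7 c3@9, authorship .1....2.3.
After op 2 (move_right): buffer="ocjgicctcl" (len 10), cursors c1@3 c2@8 c3@10, authorship .1....2.3.
After op 3 (add_cursor(4)): buffer="ocjgicctcl" (len 10), cursors c1@3 c4@4 c2@8 c3@10, authorship .1....2.3.
After op 4 (insert('s')): buffer="ocjsgsicctscls" (len 14), cursors c1@4 c4@6 c2@11 c3@14, authorship .1.1.4..2.23.3
After op 5 (move_left): buffer="ocjsgsicctscls" (len 14), cursors c1@3 c4@5 c2@10 c3@13, authorship .1.1.4..2.23.3
After op 6 (insert('c')): buffer="ocjcsgcsicctcsclcs" (len 18), cursors c1@4 c4@7 c2@13 c3@17, authorship .1.11.44..2.223.33

Answer: ocjcsgcsicctcsclcs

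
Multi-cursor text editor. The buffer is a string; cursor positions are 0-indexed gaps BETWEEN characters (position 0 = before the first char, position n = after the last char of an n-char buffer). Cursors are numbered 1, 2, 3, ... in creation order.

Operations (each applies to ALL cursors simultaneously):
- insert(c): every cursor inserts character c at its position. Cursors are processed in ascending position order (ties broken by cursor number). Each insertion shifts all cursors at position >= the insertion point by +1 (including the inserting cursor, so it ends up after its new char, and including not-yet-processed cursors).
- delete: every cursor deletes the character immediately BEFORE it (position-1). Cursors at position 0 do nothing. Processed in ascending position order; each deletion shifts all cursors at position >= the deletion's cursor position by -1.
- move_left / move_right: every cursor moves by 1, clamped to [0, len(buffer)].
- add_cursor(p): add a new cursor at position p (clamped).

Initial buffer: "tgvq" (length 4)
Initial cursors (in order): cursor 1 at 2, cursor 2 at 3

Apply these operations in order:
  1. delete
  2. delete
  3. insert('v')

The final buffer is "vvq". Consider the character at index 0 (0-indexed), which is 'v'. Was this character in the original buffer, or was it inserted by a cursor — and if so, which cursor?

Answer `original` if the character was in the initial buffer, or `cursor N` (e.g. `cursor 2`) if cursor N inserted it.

Answer: cursor 1

Derivation:
After op 1 (delete): buffer="tq" (len 2), cursors c1@1 c2@1, authorship ..
After op 2 (delete): buffer="q" (len 1), cursors c1@0 c2@0, authorship .
After op 3 (insert('v')): buffer="vvq" (len 3), cursors c1@2 c2@2, authorship 12.
Authorship (.=original, N=cursor N): 1 2 .
Index 0: author = 1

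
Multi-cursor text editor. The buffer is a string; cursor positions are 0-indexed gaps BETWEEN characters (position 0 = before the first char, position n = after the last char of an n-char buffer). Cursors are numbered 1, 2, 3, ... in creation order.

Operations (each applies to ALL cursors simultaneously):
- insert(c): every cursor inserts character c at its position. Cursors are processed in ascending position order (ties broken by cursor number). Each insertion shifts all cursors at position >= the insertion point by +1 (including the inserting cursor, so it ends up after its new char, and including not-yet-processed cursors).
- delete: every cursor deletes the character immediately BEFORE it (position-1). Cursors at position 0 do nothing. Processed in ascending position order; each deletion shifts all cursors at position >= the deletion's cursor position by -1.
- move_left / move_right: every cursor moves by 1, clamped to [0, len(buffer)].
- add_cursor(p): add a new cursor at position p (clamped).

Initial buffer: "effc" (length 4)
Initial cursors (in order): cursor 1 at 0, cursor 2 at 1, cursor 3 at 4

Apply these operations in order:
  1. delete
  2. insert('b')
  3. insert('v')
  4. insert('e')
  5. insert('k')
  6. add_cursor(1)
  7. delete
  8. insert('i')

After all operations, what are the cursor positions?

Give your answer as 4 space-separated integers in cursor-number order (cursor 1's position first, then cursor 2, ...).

Answer: 8 8 14 1

Derivation:
After op 1 (delete): buffer="ff" (len 2), cursors c1@0 c2@0 c3@2, authorship ..
After op 2 (insert('b')): buffer="bbffb" (len 5), cursors c1@2 c2@2 c3@5, authorship 12..3
After op 3 (insert('v')): buffer="bbvvffbv" (len 8), cursors c1@4 c2@4 c3@8, authorship 1212..33
After op 4 (insert('e')): buffer="bbvveeffbve" (len 11), cursors c1@6 c2@6 c3@11, authorship 121212..333
After op 5 (insert('k')): buffer="bbvveekkffbvek" (len 14), cursors c1@8 c2@8 c3@14, authorship 12121212..3333
After op 6 (add_cursor(1)): buffer="bbvveekkffbvek" (len 14), cursors c4@1 c1@8 c2@8 c3@14, authorship 12121212..3333
After op 7 (delete): buffer="bvveeffbve" (len 10), cursors c4@0 c1@5 c2@5 c3@10, authorship 21212..333
After op 8 (insert('i')): buffer="ibvveeiiffbvei" (len 14), cursors c4@1 c1@8 c2@8 c3@14, authorship 42121212..3333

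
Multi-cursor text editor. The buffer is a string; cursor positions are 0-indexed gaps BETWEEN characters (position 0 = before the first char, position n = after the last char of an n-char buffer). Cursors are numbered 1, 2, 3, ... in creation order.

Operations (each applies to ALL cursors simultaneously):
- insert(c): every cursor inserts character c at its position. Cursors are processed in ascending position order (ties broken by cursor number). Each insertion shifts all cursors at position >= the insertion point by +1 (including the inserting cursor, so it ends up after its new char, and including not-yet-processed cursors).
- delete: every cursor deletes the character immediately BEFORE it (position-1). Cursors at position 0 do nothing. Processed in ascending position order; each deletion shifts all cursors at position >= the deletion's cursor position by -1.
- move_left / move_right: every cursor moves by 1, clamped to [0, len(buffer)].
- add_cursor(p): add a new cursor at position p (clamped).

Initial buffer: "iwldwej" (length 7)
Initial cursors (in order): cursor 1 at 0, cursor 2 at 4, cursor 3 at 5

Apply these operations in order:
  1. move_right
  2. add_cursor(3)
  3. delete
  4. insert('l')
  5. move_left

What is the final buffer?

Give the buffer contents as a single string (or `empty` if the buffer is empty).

After op 1 (move_right): buffer="iwldwej" (len 7), cursors c1@1 c2@5 c3@6, authorship .......
After op 2 (add_cursor(3)): buffer="iwldwej" (len 7), cursors c1@1 c4@3 c2@5 c3@6, authorship .......
After op 3 (delete): buffer="wdj" (len 3), cursors c1@0 c4@1 c2@2 c3@2, authorship ...
After op 4 (insert('l')): buffer="lwldllj" (len 7), cursors c1@1 c4@3 c2@6 c3@6, authorship 1.4.23.
After op 5 (move_left): buffer="lwldllj" (len 7), cursors c1@0 c4@2 c2@5 c3@5, authorship 1.4.23.

Answer: lwldllj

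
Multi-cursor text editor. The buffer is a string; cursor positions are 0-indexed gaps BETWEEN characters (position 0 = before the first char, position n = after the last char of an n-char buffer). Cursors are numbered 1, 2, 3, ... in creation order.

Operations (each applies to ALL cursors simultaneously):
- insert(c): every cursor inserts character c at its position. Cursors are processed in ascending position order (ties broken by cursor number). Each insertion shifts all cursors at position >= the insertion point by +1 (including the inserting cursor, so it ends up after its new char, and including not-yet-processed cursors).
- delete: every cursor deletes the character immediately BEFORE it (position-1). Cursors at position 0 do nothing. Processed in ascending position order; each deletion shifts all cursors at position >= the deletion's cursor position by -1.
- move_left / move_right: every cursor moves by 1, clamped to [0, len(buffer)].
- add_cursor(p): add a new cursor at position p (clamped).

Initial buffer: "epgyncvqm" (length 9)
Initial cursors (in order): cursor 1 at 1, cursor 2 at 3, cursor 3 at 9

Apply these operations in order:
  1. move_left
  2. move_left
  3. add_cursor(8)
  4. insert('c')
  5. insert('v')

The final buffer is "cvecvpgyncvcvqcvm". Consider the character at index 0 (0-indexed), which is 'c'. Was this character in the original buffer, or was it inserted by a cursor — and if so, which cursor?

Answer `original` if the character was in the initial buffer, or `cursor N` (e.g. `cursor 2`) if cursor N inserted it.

After op 1 (move_left): buffer="epgyncvqm" (len 9), cursors c1@0 c2@2 c3@8, authorship .........
After op 2 (move_left): buffer="epgyncvqm" (len 9), cursors c1@0 c2@1 c3@7, authorship .........
After op 3 (add_cursor(8)): buffer="epgyncvqm" (len 9), cursors c1@0 c2@1 c3@7 c4@8, authorship .........
After op 4 (insert('c')): buffer="cecpgyncvcqcm" (len 13), cursors c1@1 c2@3 c3@10 c4@12, authorship 1.2......3.4.
After op 5 (insert('v')): buffer="cvecvpgyncvcvqcvm" (len 17), cursors c1@2 c2@5 c3@13 c4@16, authorship 11.22......33.44.
Authorship (.=original, N=cursor N): 1 1 . 2 2 . . . . . . 3 3 . 4 4 .
Index 0: author = 1

Answer: cursor 1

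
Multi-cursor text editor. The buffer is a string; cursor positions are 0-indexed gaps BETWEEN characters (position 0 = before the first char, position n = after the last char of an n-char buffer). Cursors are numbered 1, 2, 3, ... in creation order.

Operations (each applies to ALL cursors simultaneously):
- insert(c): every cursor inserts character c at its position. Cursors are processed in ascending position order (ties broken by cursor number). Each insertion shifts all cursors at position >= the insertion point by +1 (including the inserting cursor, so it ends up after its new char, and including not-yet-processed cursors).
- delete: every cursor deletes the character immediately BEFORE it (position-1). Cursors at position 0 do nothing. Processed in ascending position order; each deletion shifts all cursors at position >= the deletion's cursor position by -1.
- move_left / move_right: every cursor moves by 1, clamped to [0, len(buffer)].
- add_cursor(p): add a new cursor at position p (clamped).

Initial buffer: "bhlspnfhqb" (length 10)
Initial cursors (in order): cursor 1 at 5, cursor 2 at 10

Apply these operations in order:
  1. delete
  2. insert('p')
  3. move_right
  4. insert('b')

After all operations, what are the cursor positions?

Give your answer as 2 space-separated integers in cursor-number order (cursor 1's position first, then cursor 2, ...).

After op 1 (delete): buffer="bhlsnfhq" (len 8), cursors c1@4 c2@8, authorship ........
After op 2 (insert('p')): buffer="bhlspnfhqp" (len 10), cursors c1@5 c2@10, authorship ....1....2
After op 3 (move_right): buffer="bhlspnfhqp" (len 10), cursors c1@6 c2@10, authorship ....1....2
After op 4 (insert('b')): buffer="bhlspnbfhqpb" (len 12), cursors c1@7 c2@12, authorship ....1.1...22

Answer: 7 12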